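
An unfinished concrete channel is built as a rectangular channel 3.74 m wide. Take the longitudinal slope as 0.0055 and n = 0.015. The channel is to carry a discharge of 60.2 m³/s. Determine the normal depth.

Manning's equation rearranged: A R^(2/3) = nQ / (1·√S) = 0.015 × 60.2 / (√0.0055) = 12.18.
Try y = 2.42 m: A R^(2/3) = 9.379 — low.
Try y = 3.24 m: A R^(2/3) = 13.57 — high.
Try y = 2.97 m: A R^(2/3) = 12.17 — close enough.

y_n = 2.97 m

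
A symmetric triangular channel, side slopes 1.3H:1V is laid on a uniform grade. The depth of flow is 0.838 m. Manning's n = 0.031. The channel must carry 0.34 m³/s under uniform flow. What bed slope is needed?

S = 0.00058

For a triangular section with side slope z = 1.3: A = zy² = 1.3×0.838² = 0.9129 m²; P = 2y√(1+z²) = 2×0.838×1.64 = 2.749 m.
Hydraulic radius R = A/P = 0.9129/2.749 = 0.3321 m.
From Manning's equation, S = [nQ / (1 A R^(2/3))]² = [0.031 × 0.34 / (1 × 0.9129 × 0.3321^(2/3))]² = 0.00058.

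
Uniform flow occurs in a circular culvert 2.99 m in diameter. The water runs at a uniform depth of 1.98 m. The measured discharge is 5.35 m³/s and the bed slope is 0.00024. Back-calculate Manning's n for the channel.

For a circular section of diameter D = 2.99 m at depth y = 1.98 m, the central angle is θ = 2 arccos(1 − 2y/D) = 3.802 rad. Then A = (D²/8)(θ − sin θ) = 4.935 m² and P = Dθ/2 = 5.685 m.
Hydraulic radius R = A/P = 4.935/5.685 = 0.8682 m.
Rearranging Manning's equation: n = (1/Q) A R^(2/3) S^(1/2) = (1/5.35) × 4.935 × 0.8682^(2/3) × √0.00024 = 0.013.

n = 0.013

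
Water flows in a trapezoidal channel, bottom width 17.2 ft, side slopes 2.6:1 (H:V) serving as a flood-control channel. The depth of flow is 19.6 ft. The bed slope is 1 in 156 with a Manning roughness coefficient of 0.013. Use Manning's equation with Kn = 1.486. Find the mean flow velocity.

With bottom width b = 17.2 ft and side slope z = 2.6: A = (b + zy)y = (17.2 + 2.6×19.6)×19.6 = 1336 ft²; P = b + 2y√(1+z²) = 17.2 + 2×19.6×2.786 = 126.4 ft.
Hydraulic radius R = A/P = 1336/126.4 = 10.57 ft.
From Manning's equation, V = (1.486/n) R^(2/3) S^(1/2) = (1.486/0.013) × 10.57^(2/3) × 0.00641^(1/2) = 44.1 ft/s.

V = 44.1 ft/s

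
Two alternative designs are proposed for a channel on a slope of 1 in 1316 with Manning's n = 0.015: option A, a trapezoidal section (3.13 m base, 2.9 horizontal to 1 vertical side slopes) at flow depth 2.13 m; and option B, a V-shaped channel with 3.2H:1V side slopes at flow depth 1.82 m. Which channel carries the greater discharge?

Channel A: With bottom width b = 3.13 m and side slope z = 2.9: A = (b + zy)y = (3.13 + 2.9×2.13)×2.13 = 19.82 m²; P = b + 2y√(1+z²) = 3.13 + 2×2.13×3.068 = 16.2 m. Hydraulic radius R = A/P = 19.82/16.2 = 1.224 m. Q_A = (1/0.015)·19.82·1.224^(2/3)·√0.0007599 = 41.68 m³/s.
Channel B: For a triangular section with side slope z = 3.2: A = zy² = 3.2×1.82² = 10.6 m²; P = 2y√(1+z²) = 2×1.82×3.353 = 12.2 m. Hydraulic radius R = A/P = 10.6/12.2 = 0.8686 m. Q_B = (1/0.015)·10.6·0.8686^(2/3)·√0.0007599 = 17.73 m³/s.
Q_A = 41.68 m³/s vs Q_B = 17.73 m³/s, so channel A carries more.

channel A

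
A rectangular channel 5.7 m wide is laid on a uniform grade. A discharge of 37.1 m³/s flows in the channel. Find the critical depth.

For a rectangular channel, critical depth y_c = (q²/g)^(1/3) where q = Q/b = 37.1/5.7 = 6.509 m²/s.
So y_c = (6.509²/9.81)^(1/3) = 1.63 m.

y_c = 1.63 m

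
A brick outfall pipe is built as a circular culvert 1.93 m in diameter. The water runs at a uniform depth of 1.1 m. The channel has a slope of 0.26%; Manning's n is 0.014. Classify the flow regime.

For a circular section of diameter D = 1.93 m at depth y = 1.1 m, the central angle is θ = 2 arccos(1 − 2y/D) = 3.422 rad. Then A = (D²/8)(θ − sin θ) = 1.722 m² and P = Dθ/2 = 3.303 m.
Hydraulic radius R = A/P = 1.722/3.303 = 0.5216 m.
V = (1/n) R^(2/3) √S = (1/0.014) × 0.5216^(2/3) × √0.0026 = 2.36 m/s. Hydraulic depth D_h = A/T = 1.722/1.911 = 0.9013 m.
Froude number Fr = V/√(g·D_h) = 2.36/√(9.81×0.9013) = 0.794, which is less than 1, so the flow is subcritical.

subcritical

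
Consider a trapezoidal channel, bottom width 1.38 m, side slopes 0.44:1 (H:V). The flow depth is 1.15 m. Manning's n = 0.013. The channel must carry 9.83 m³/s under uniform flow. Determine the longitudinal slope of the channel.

S = 0.00757

With bottom width b = 1.38 m and side slope z = 0.44: A = (b + zy)y = (1.38 + 0.44×1.15)×1.15 = 2.169 m²; P = b + 2y√(1+z²) = 1.38 + 2×1.15×1.093 = 3.893 m.
Hydraulic radius R = A/P = 2.169/3.893 = 0.5572 m.
From Manning's equation, S = [nQ / (1 A R^(2/3))]² = [0.013 × 9.83 / (1 × 2.169 × 0.5572^(2/3))]² = 0.00757.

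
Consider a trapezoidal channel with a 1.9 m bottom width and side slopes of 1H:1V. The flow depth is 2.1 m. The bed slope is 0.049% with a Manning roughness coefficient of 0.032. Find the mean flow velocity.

With bottom width b = 1.9 m and side slope z = 1: A = (b + zy)y = (1.9 + 1×2.1)×2.1 = 8.4 m²; P = b + 2y√(1+z²) = 1.9 + 2×2.1×1.414 = 7.84 m.
Hydraulic radius R = A/P = 8.4/7.84 = 1.071 m.
From Manning's equation, V = (1/n) R^(2/3) S^(1/2) = (1/0.032) × 1.071^(2/3) × 0.00049^(1/2) = 0.724 m/s.

V = 0.724 m/s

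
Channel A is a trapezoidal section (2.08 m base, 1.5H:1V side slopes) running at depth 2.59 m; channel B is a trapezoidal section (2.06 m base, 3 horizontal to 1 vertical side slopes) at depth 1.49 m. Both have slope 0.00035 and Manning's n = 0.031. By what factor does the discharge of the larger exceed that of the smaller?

2.17

Channel A: With bottom width b = 2.08 m and side slope z = 1.5: A = (b + zy)y = (2.08 + 1.5×2.59)×2.59 = 15.45 m²; P = b + 2y√(1+z²) = 2.08 + 2×2.59×1.803 = 11.42 m. Hydraulic radius R = A/P = 15.45/11.42 = 1.353 m. Q_A = (1/0.031)·15.45·1.353^(2/3)·√0.00035 = 11.41 m³/s.
Channel B: With bottom width b = 2.06 m and side slope z = 3: A = (b + zy)y = (2.06 + 3×1.49)×1.49 = 9.73 m²; P = b + 2y√(1+z²) = 2.06 + 2×1.49×3.162 = 11.48 m. Hydraulic radius R = A/P = 9.73/11.48 = 0.8473 m. Q_B = (1/0.031)·9.73·0.8473^(2/3)·√0.00035 = 5.258 m³/s.
The larger discharge is 11.41 m³/s and the smaller is 5.258 m³/s; the ratio is 2.17.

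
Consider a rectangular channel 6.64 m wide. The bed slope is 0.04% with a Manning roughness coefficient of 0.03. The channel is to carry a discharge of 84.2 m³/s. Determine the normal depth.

y_n = 10.3 m

Manning's equation rearranged: A R^(2/3) = nQ / (1·√S) = 0.03 × 84.2 / (√0.0004) = 126.3.
Trying y = 11.9 m: A R^(2/3) = 149.2 — over.
Trying y = 10.3 m: A R^(2/3) = 126.3 — close enough.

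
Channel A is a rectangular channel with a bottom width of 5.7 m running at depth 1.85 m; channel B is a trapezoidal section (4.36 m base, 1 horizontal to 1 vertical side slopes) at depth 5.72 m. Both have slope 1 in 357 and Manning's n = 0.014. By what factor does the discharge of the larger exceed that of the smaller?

10.1

Channel A: Flow area A = b·y = 5.7 × 1.85 = 10.55 m². Wetted perimeter P = b + 2y = 5.7 + 2×1.85 = 9.4 m. Hydraulic radius R = A/P = 10.55/9.4 = 1.122 m. Q_A = (1/0.014)·10.55·1.122^(2/3)·√0.002801 = 43.04 m³/s.
Channel B: With bottom width b = 4.36 m and side slope z = 1: A = (b + zy)y = (4.36 + 1×5.72)×5.72 = 57.66 m²; P = b + 2y√(1+z²) = 4.36 + 2×5.72×1.414 = 20.54 m. Hydraulic radius R = A/P = 57.66/20.54 = 2.807 m. Q_B = (1/0.014)·57.66·2.807^(2/3)·√0.002801 = 433.8 m³/s.
The larger discharge is 433.8 m³/s and the smaller is 43.04 m³/s; the ratio is 10.1.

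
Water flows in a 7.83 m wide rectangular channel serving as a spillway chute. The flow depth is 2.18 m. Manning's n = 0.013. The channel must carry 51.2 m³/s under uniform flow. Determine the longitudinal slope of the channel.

S = 0.000971

Flow area A = b·y = 7.83 × 2.18 = 17.07 m². Wetted perimeter P = b + 2y = 7.83 + 2×2.18 = 12.19 m.
Hydraulic radius R = A/P = 17.07/12.19 = 1.4 m.
From Manning's equation, S = [nQ / (1 A R^(2/3))]² = [0.013 × 51.2 / (1 × 17.07 × 1.4^(2/3))]² = 0.000971.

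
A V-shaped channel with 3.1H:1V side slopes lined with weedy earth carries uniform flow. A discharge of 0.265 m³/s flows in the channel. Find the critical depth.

At critical depth, Q² T / (g A³) = 1, i.e. A³/T = Q²/g = 0.265²/9.81 = 0.007159.
At y = 0.204 m: A³/T = 0.001698 — short.
At y = 0.272 m: A³/T = 0.007154 — matches.

y_c = 0.272 m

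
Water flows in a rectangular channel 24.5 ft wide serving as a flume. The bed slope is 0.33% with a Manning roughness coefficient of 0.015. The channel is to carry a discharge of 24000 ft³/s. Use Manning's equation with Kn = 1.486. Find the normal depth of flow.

Manning's equation rearranged: A R^(2/3) = nQ / (1.486·√S) = 0.015 × 24000 / (1.486 × √0.0033) = 4217.
Trying y = 28.2 ft: A R^(2/3) = 2887 — low.
Trying y = 38.9 ft: A R^(2/3) = 4220 — matches.

y_n = 38.9 ft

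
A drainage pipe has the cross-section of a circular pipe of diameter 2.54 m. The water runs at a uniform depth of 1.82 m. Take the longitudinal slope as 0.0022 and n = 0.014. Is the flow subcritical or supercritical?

For a circular section of diameter D = 2.54 m at depth y = 1.82 m, the central angle is θ = 2 arccos(1 − 2y/D) = 4.037 rad. Then A = (D²/8)(θ − sin θ) = 3.886 m² and P = Dθ/2 = 5.127 m.
Hydraulic radius R = A/P = 3.886/5.127 = 0.7578 m.
V = (1/n) R^(2/3) √S = (1/0.014) × 0.7578^(2/3) × √0.0022 = 2.785 m/s. Hydraulic depth D_h = A/T = 3.886/2.289 = 1.697 m.
Froude number Fr = V/√(g·D_h) = 2.785/√(9.81×1.697) = 0.682, which is less than 1, so the flow is subcritical.

subcritical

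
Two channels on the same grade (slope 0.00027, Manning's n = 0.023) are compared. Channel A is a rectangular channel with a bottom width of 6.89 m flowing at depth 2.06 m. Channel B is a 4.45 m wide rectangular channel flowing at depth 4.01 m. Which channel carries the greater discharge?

Channel A: Flow area A = b·y = 6.89 × 2.06 = 14.19 m². Wetted perimeter P = b + 2y = 6.89 + 2×2.06 = 11.01 m. Hydraulic radius R = A/P = 14.19/11.01 = 1.289 m. Q_A = (1/0.023)·14.19·1.289^(2/3)·√0.00027 = 12.01 m³/s.
Channel B: Flow area A = b·y = 4.45 × 4.01 = 17.84 m². Wetted perimeter P = b + 2y = 4.45 + 2×4.01 = 12.47 m. Hydraulic radius R = A/P = 17.84/12.47 = 1.431 m. Q_B = (1/0.023)·17.84·1.431^(2/3)·√0.00027 = 16.19 m³/s.
Q_A = 12.01 m³/s vs Q_B = 16.19 m³/s, so channel B carries more.

channel B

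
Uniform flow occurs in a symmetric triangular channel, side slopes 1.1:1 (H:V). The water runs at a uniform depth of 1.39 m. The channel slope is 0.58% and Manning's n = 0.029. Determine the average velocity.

For a triangular section with side slope z = 1.1: A = zy² = 1.1×1.39² = 2.125 m²; P = 2y√(1+z²) = 2×1.39×1.487 = 4.133 m.
Hydraulic radius R = A/P = 2.125/4.133 = 0.5143 m.
From Manning's equation, V = (1/n) R^(2/3) S^(1/2) = (1/0.029) × 0.5143^(2/3) × 0.0058^(1/2) = 1.69 m/s.

V = 1.69 m/s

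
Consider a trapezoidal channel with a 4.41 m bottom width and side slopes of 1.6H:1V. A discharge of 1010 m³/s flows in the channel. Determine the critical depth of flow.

At critical depth, Q² T / (g A³) = 1, i.e. A³/T = Q²/g = 1010²/9.81 = 104000.
At y = 9.69 m: A³/T = 202900 — high.
At y = 7.21 m: A³/T = 55300 — low.
At y = 8.33 m: A³/T = 103800 — close enough.

y_c = 8.33 m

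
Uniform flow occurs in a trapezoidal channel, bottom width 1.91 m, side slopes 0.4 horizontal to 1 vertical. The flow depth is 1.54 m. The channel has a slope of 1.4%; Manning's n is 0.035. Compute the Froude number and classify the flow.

subcritical

With bottom width b = 1.91 m and side slope z = 0.4: A = (b + zy)y = (1.91 + 0.4×1.54)×1.54 = 3.89 m²; P = b + 2y√(1+z²) = 1.91 + 2×1.54×1.077 = 5.227 m.
Hydraulic radius R = A/P = 3.89/5.227 = 0.7442 m.
V = (1/n) R^(2/3) √S = (1/0.035) × 0.7442^(2/3) × √0.014 = 2.776 m/s. Hydraulic depth D_h = A/T = 3.89/3.142 = 1.238 m.
Froude number Fr = V/√(g·D_h) = 2.776/√(9.81×1.238) = 0.797, which is less than 1, so the flow is subcritical.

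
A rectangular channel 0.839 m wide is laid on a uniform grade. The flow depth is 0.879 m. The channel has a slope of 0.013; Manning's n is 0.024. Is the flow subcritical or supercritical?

Flow area A = b·y = 0.839 × 0.879 = 0.7375 m². Wetted perimeter P = b + 2y = 0.839 + 2×0.879 = 2.597 m.
Hydraulic radius R = A/P = 0.7375/2.597 = 0.284 m.
V = (1/n) R^(2/3) √S = (1/0.024) × 0.284^(2/3) × √0.013 = 2.052 m/s. Hydraulic depth D_h = A/T = 0.7375/0.839 = 0.879 m.
Froude number Fr = V/√(g·D_h) = 2.052/√(9.81×0.879) = 0.699, which is less than 1, so the flow is subcritical.

subcritical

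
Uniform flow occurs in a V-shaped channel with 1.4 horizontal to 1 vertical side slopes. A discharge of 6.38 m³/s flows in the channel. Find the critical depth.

At critical depth, Q² T / (g A³) = 1, i.e. A³/T = Q²/g = 6.38²/9.81 = 4.149.
Try y = 1.56 m: A³/T = 9.054 — over.
Try y = 1.05 m: A³/T = 1.251 — short.
Try y = 1.33 m: A³/T = 4.078 — matches.

y_c = 1.33 m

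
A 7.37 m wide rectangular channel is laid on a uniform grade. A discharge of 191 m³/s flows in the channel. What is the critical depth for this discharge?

y_c = 4.09 m

For a rectangular channel, critical depth y_c = (q²/g)^(1/3) where q = Q/b = 191/7.37 = 25.92 m²/s.
So y_c = (25.92²/9.81)^(1/3) = 4.09 m.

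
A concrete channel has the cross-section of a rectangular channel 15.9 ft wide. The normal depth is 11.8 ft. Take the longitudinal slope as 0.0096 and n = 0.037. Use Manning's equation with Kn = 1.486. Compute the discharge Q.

Q = 2090 ft³/s

Flow area A = b·y = 15.9 × 11.8 = 187.6 ft². Wetted perimeter P = b + 2y = 15.9 + 2×11.8 = 39.5 ft.
Hydraulic radius R = A/P = 187.6/39.5 = 4.75 ft.
Manning's equation: Q = (1.486/n) A R^(2/3) S^(1/2) = (1.486/0.037) × 187.6 × 4.75^(2/3) × 0.0096^(1/2) = 2090 ft³/s.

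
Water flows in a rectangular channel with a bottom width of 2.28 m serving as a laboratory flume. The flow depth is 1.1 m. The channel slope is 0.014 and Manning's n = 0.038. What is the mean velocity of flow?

Flow area A = b·y = 2.28 × 1.1 = 2.508 m². Wetted perimeter P = b + 2y = 2.28 + 2×1.1 = 4.48 m.
Hydraulic radius R = A/P = 2.508/4.48 = 0.5598 m.
From Manning's equation, V = (1/n) R^(2/3) S^(1/2) = (1/0.038) × 0.5598^(2/3) × 0.014^(1/2) = 2.12 m/s.

V = 2.12 m/s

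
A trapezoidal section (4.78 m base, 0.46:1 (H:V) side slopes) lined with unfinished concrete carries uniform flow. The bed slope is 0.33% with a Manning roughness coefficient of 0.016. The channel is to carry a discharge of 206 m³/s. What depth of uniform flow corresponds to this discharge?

Manning's equation rearranged: A R^(2/3) = nQ / (1·√S) = 0.016 × 206 / (√0.0033) = 57.38.
At y = 5.82 m: A R^(2/3) = 79.24 — too large.
At y = 4.84 m: A R^(2/3) = 57.31 — close enough.

y_n = 4.84 m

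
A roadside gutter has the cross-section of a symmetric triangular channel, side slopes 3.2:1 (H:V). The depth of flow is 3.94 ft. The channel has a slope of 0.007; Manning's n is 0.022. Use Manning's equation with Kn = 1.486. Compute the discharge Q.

For a triangular section with side slope z = 3.2: A = zy² = 3.2×3.94² = 49.68 ft²; P = 2y√(1+z²) = 2×3.94×3.353 = 26.42 ft.
Hydraulic radius R = A/P = 49.68/26.42 = 1.88 ft.
Manning's equation: Q = (1.486/n) A R^(2/3) S^(1/2) = (1.486/0.022) × 49.68 × 1.88^(2/3) × 0.007^(1/2) = 428 ft³/s.

Q = 428 ft³/s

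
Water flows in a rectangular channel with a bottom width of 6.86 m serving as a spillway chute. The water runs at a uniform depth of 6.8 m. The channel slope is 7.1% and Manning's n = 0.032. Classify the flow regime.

Flow area A = b·y = 6.86 × 6.8 = 46.65 m². Wetted perimeter P = b + 2y = 6.86 + 2×6.8 = 20.46 m.
Hydraulic radius R = A/P = 46.65/20.46 = 2.28 m.
V = (1/n) R^(2/3) √S = (1/0.032) × 2.28^(2/3) × √0.071 = 14.42 m/s. Hydraulic depth D_h = A/T = 46.65/6.86 = 6.8 m.
Froude number Fr = V/√(g·D_h) = 14.42/√(9.81×6.8) = 1.77, which is greater than 1, so the flow is supercritical.

supercritical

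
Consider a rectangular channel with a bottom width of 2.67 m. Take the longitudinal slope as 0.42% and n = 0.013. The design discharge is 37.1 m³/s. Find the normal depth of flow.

y_n = 2.95 m

Manning's equation rearranged: A R^(2/3) = nQ / (1·√S) = 0.013 × 37.1 / (√0.0042) = 7.442.
At y = 2.09 m: A R^(2/3) = 4.867 — low.
At y = 3.51 m: A R^(2/3) = 9.165 — high.
At y = 2.95 m: A R^(2/3) = 7.446 — ≈ 7.442.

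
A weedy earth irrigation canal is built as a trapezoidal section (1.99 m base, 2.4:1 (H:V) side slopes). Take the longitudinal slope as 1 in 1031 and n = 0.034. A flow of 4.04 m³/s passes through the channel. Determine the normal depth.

y_n = 1.17 m

Manning's equation rearranged: A R^(2/3) = nQ / (1·√S) = 0.034 × 4.04 / (√0.0009699) = 4.411.
Try y = 0.839 m: A R^(2/3) = 2.196 — low.
Try y = 1.36 m: A R^(2/3) = 6.099 — high.
Try y = 1.17 m: A R^(2/3) = 4.406 — ≈ 4.411.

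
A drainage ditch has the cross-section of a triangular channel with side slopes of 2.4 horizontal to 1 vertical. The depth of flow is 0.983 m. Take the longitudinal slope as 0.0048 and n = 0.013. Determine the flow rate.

Q = 7.3 m³/s

For a triangular section with side slope z = 2.4: A = zy² = 2.4×0.983² = 2.319 m²; P = 2y√(1+z²) = 2×0.983×2.6 = 5.112 m.
Hydraulic radius R = A/P = 2.319/5.112 = 0.4537 m.
Manning's equation: Q = (1/n) A R^(2/3) S^(1/2) = (1/0.013) × 2.319 × 0.4537^(2/3) × 0.0048^(1/2) = 7.3 m³/s.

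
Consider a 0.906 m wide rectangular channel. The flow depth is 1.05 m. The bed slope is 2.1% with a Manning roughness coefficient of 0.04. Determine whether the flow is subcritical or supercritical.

Flow area A = b·y = 0.906 × 1.05 = 0.9513 m². Wetted perimeter P = b + 2y = 0.906 + 2×1.05 = 3.006 m.
Hydraulic radius R = A/P = 0.9513/3.006 = 0.3165 m.
V = (1/n) R^(2/3) √S = (1/0.04) × 0.3165^(2/3) × √0.021 = 1.682 m/s. Hydraulic depth D_h = A/T = 0.9513/0.906 = 1.05 m.
Froude number Fr = V/√(g·D_h) = 1.682/√(9.81×1.05) = 0.524, which is less than 1, so the flow is subcritical.

subcritical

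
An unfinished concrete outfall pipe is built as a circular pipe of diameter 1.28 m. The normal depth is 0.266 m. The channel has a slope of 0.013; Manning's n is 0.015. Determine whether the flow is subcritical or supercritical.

For a circular section of diameter D = 1.28 m at depth y = 0.266 m, the central angle is θ = 2 arccos(1 − 2y/D) = 1.893 rad. Then A = (D²/8)(θ − sin θ) = 0.1935 m² and P = Dθ/2 = 1.212 m.
Hydraulic radius R = A/P = 0.1935/1.212 = 0.1597 m.
V = (1/n) R^(2/3) √S = (1/0.015) × 0.1597^(2/3) × √0.013 = 2.237 m/s. Hydraulic depth D_h = A/T = 0.1935/1.039 = 0.1863 m.
Froude number Fr = V/√(g·D_h) = 2.237/√(9.81×0.1863) = 1.66, which is greater than 1, so the flow is supercritical.

supercritical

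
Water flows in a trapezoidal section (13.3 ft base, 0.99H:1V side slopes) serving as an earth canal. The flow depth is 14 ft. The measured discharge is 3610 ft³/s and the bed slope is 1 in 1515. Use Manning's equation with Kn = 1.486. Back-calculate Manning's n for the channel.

With bottom width b = 13.3 ft and side slope z = 0.99: A = (b + zy)y = (13.3 + 0.99×14)×14 = 380.2 ft²; P = b + 2y√(1+z²) = 13.3 + 2×14×1.407 = 52.7 ft.
Hydraulic radius R = A/P = 380.2/52.7 = 7.215 ft.
Rearranging Manning's equation: n = (1.486/Q) A R^(2/3) S^(1/2) = (1.486/3610) × 380.2 × 7.215^(2/3) × √0.0006601 = 0.015.

n = 0.015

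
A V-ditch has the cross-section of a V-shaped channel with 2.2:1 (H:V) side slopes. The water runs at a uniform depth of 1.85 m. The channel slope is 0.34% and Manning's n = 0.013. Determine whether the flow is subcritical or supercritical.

For a triangular section with side slope z = 2.2: A = zy² = 2.2×1.85² = 7.53 m²; P = 2y√(1+z²) = 2×1.85×2.417 = 8.941 m.
Hydraulic radius R = A/P = 7.53/8.941 = 0.8421 m.
V = (1/n) R^(2/3) √S = (1/0.013) × 0.8421^(2/3) × √0.0034 = 4 m/s. Hydraulic depth D_h = A/T = 7.53/8.14 = 0.925 m.
Froude number Fr = V/√(g·D_h) = 4/√(9.81×0.925) = 1.33, which is greater than 1, so the flow is supercritical.

supercritical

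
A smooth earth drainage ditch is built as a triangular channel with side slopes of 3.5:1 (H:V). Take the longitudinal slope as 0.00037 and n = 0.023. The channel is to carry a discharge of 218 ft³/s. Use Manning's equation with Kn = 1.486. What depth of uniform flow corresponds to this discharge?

y_n = 5.21 ft

Manning's equation rearranged: A R^(2/3) = nQ / (1.486·√S) = 0.023 × 218 / (1.486 × √0.00037) = 175.4.
Trying y = 6.23 ft: A R^(2/3) = 282.3 — over.
Trying y = 4.14 ft: A R^(2/3) = 94.92 — short.
Trying y = 5.21 ft: A R^(2/3) = 175.2 — close enough.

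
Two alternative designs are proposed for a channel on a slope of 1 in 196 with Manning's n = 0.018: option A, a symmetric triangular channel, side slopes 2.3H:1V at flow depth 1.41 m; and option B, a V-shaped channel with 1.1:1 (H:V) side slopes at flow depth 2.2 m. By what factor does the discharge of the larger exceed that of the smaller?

1.36

Channel A: For a triangular section with side slope z = 2.3: A = zy² = 2.3×1.41² = 4.573 m²; P = 2y√(1+z²) = 2×1.41×2.508 = 7.073 m. Hydraulic radius R = A/P = 4.573/7.073 = 0.6465 m. Q_A = (1/0.018)·4.573·0.6465^(2/3)·√0.005102 = 13.57 m³/s.
Channel B: For a triangular section with side slope z = 1.1: A = zy² = 1.1×2.2² = 5.324 m²; P = 2y√(1+z²) = 2×2.2×1.487 = 6.541 m. Hydraulic radius R = A/P = 5.324/6.541 = 0.8139 m. Q_B = (1/0.018)·5.324·0.8139^(2/3)·√0.005102 = 18.42 m³/s.
The larger discharge is 18.42 m³/s and the smaller is 13.57 m³/s; the ratio is 1.36.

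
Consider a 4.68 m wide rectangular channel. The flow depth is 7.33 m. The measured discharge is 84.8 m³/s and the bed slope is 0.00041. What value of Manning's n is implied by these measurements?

n = 0.012

Flow area A = b·y = 4.68 × 7.33 = 34.3 m². Wetted perimeter P = b + 2y = 4.68 + 2×7.33 = 19.34 m.
Hydraulic radius R = A/P = 34.3/19.34 = 1.774 m.
Rearranging Manning's equation: n = (1/Q) A R^(2/3) S^(1/2) = (1/84.8) × 34.3 × 1.774^(2/3) × √0.00041 = 0.012.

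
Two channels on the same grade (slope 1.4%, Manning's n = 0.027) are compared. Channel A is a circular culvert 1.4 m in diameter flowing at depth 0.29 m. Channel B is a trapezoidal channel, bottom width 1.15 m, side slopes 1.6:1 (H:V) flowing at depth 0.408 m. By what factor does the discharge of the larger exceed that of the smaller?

Channel A: For a circular section of diameter D = 1.4 m at depth y = 0.29 m, the central angle is θ = 2 arccos(1 − 2y/D) = 1.89 rad. Then A = (D²/8)(θ − sin θ) = 0.2304 m² and P = Dθ/2 = 1.323 m. Hydraulic radius R = A/P = 0.2304/1.323 = 0.1742 m. Q_A = (1/0.027)·0.2304·0.1742^(2/3)·√0.014 = 0.315 m³/s.
Channel B: With bottom width b = 1.15 m and side slope z = 1.6: A = (b + zy)y = (1.15 + 1.6×0.408)×0.408 = 0.7355 m²; P = b + 2y√(1+z²) = 1.15 + 2×0.408×1.887 = 2.69 m. Hydraulic radius R = A/P = 0.7355/2.69 = 0.2735 m. Q_B = (1/0.027)·0.7355·0.2735^(2/3)·√0.014 = 1.358 m³/s.
The larger discharge is 1.358 m³/s and the smaller is 0.315 m³/s; the ratio is 4.31.

4.31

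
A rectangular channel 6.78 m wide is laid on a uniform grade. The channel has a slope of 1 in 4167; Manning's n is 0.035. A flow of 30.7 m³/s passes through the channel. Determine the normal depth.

y_n = 6.09 m

Manning's equation rearranged: A R^(2/3) = nQ / (1·√S) = 0.035 × 30.7 / (√0.00024) = 69.36.
Try y = 5.44 m: A R^(2/3) = 60.26 — low.
Try y = 7.36 m: A R^(2/3) = 87.48 — high.
Try y = 6.09 m: A R^(2/3) = 69.37 — matches.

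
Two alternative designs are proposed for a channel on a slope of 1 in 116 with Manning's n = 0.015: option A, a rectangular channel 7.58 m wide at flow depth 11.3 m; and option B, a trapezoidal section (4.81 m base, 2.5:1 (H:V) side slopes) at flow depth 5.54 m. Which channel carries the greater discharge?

Channel A: Flow area A = b·y = 7.58 × 11.3 = 85.65 m². Wetted perimeter P = b + 2y = 7.58 + 2×11.3 = 30.18 m. Hydraulic radius R = A/P = 85.65/30.18 = 2.838 m. Q_A = (1/0.015)·85.65·2.838^(2/3)·√0.008621 = 1063 m³/s.
Channel B: With bottom width b = 4.81 m and side slope z = 2.5: A = (b + zy)y = (4.81 + 2.5×5.54)×5.54 = 103.4 m²; P = b + 2y√(1+z²) = 4.81 + 2×5.54×2.693 = 34.64 m. Hydraulic radius R = A/P = 103.4/34.64 = 2.984 m. Q_B = (1/0.015)·103.4·2.984^(2/3)·√0.008621 = 1326 m³/s.
Q_A = 1063 m³/s vs Q_B = 1326 m³/s, so channel B carries more.

channel B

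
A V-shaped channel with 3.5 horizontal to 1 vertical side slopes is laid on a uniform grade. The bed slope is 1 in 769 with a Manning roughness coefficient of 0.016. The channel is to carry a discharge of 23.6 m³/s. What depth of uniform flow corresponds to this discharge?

Manning's equation rearranged: A R^(2/3) = nQ / (1·√S) = 0.016 × 23.6 / (√0.0013) = 10.47.
Trying y = 2.28 m: A R^(2/3) = 19.34 — too large.
Trying y = 1.58 m: A R^(2/3) = 7.274 — too small.
Trying y = 1.81 m: A R^(2/3) = 10.45 — matches.

y_n = 1.81 m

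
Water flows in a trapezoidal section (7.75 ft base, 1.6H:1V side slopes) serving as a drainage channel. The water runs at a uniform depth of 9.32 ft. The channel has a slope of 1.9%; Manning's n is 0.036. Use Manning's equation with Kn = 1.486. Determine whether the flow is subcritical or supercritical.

With bottom width b = 7.75 ft and side slope z = 1.6: A = (b + zy)y = (7.75 + 1.6×9.32)×9.32 = 211.2 ft²; P = b + 2y√(1+z²) = 7.75 + 2×9.32×1.887 = 42.92 ft.
Hydraulic radius R = A/P = 211.2/42.92 = 4.921 ft.
V = (1.486/n) R^(2/3) √S = (1.486/0.036) × 4.921^(2/3) × √0.019 = 16.46 ft/s. Hydraulic depth D_h = A/T = 211.2/37.57 = 5.621 ft.
Froude number Fr = V/√(g·D_h) = 16.46/√(32.2×5.621) = 1.22, which is greater than 1, so the flow is supercritical.

supercritical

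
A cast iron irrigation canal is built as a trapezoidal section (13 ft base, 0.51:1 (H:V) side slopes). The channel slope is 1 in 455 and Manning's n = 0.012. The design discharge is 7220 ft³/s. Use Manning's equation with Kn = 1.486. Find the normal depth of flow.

Manning's equation rearranged: A R^(2/3) = nQ / (1.486·√S) = 0.012 × 7220 / (1.486 × √0.002198) = 1244.
At y = 19.8 ft: A R^(2/3) = 1823 — over.
At y = 11.4 ft: A R^(2/3) = 672.9 — short.
At y = 16.1 ft: A R^(2/3) = 1244 — close enough.

y_n = 16.1 ft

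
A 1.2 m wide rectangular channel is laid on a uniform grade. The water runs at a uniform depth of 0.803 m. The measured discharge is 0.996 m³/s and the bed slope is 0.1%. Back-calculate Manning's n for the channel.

n = 0.015

Flow area A = b·y = 1.2 × 0.803 = 0.9636 m². Wetted perimeter P = b + 2y = 1.2 + 2×0.803 = 2.806 m.
Hydraulic radius R = A/P = 0.9636/2.806 = 0.3434 m.
Rearranging Manning's equation: n = (1/Q) A R^(2/3) S^(1/2) = (1/0.996) × 0.9636 × 0.3434^(2/3) × √0.001 = 0.015.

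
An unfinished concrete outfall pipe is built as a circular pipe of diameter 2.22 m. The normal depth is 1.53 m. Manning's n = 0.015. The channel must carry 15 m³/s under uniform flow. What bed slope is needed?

For a circular section of diameter D = 2.22 m at depth y = 1.53 m, the central angle is θ = 2 arccos(1 − 2y/D) = 3.918 rad. Then A = (D²/8)(θ − sin θ) = 2.845 m² and P = Dθ/2 = 4.349 m.
Hydraulic radius R = A/P = 2.845/4.349 = 0.6542 m.
From Manning's equation, S = [nQ / (1 A R^(2/3))]² = [0.015 × 15 / (1 × 2.845 × 0.6542^(2/3))]² = 0.011.

S = 0.011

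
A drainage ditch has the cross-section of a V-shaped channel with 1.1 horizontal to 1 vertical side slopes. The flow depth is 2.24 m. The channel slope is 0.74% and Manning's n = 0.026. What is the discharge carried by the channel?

Q = 16.1 m³/s

For a triangular section with side slope z = 1.1: A = zy² = 1.1×2.24² = 5.519 m²; P = 2y√(1+z²) = 2×2.24×1.487 = 6.66 m.
Hydraulic radius R = A/P = 5.519/6.66 = 0.8287 m.
Manning's equation: Q = (1/n) A R^(2/3) S^(1/2) = (1/0.026) × 5.519 × 0.8287^(2/3) × 0.0074^(1/2) = 16.1 m³/s.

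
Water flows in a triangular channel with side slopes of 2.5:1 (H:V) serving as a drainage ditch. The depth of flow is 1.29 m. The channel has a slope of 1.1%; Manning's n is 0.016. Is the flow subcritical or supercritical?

supercritical

For a triangular section with side slope z = 2.5: A = zy² = 2.5×1.29² = 4.16 m²; P = 2y√(1+z²) = 2×1.29×2.693 = 6.947 m.
Hydraulic radius R = A/P = 4.16/6.947 = 0.5989 m.
V = (1/n) R^(2/3) √S = (1/0.016) × 0.5989^(2/3) × √0.011 = 4.657 m/s. Hydraulic depth D_h = A/T = 4.16/6.45 = 0.645 m.
Froude number Fr = V/√(g·D_h) = 4.657/√(9.81×0.645) = 1.85, which is greater than 1, so the flow is supercritical.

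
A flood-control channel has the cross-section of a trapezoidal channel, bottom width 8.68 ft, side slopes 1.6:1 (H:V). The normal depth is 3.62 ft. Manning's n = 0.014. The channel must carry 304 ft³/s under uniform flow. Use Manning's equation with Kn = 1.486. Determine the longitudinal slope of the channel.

With bottom width b = 8.68 ft and side slope z = 1.6: A = (b + zy)y = (8.68 + 1.6×3.62)×3.62 = 52.39 ft²; P = b + 2y√(1+z²) = 8.68 + 2×3.62×1.887 = 22.34 ft.
Hydraulic radius R = A/P = 52.39/22.34 = 2.345 ft.
From Manning's equation, S = [nQ / (1.486 A R^(2/3))]² = [0.014 × 304 / (1.486 × 52.39 × 2.345^(2/3))]² = 0.000959.

S = 0.000959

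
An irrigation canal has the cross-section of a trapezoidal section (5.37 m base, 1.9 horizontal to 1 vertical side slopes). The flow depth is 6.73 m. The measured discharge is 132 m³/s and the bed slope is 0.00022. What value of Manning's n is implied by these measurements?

n = 0.032

With bottom width b = 5.37 m and side slope z = 1.9: A = (b + zy)y = (5.37 + 1.9×6.73)×6.73 = 122.2 m²; P = b + 2y√(1+z²) = 5.37 + 2×6.73×2.147 = 34.27 m.
Hydraulic radius R = A/P = 122.2/34.27 = 3.566 m.
Rearranging Manning's equation: n = (1/Q) A R^(2/3) S^(1/2) = (1/132) × 122.2 × 3.566^(2/3) × √0.00022 = 0.032.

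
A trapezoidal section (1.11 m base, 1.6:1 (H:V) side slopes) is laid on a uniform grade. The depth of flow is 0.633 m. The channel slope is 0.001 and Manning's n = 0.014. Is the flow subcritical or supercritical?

subcritical

With bottom width b = 1.11 m and side slope z = 1.6: A = (b + zy)y = (1.11 + 1.6×0.633)×0.633 = 1.344 m²; P = b + 2y√(1+z²) = 1.11 + 2×0.633×1.887 = 3.499 m.
Hydraulic radius R = A/P = 1.344/3.499 = 0.3841 m.
V = (1/n) R^(2/3) √S = (1/0.014) × 0.3841^(2/3) × √0.001 = 1.193 m/s. Hydraulic depth D_h = A/T = 1.344/3.136 = 0.4285 m.
Froude number Fr = V/√(g·D_h) = 1.193/√(9.81×0.4285) = 0.582, which is less than 1, so the flow is subcritical.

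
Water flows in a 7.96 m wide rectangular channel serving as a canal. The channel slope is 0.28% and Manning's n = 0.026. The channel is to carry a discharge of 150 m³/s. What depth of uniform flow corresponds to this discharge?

Manning's equation rearranged: A R^(2/3) = nQ / (1·√S) = 0.026 × 150 / (√0.0028) = 73.7.
Try y = 3.87 m: A R^(2/3) = 48.28 — too small.
Try y = 6.15 m: A R^(2/3) = 88.15 — too large.
Try y = 5.34 m: A R^(2/3) = 73.64 — close enough.

y_n = 5.34 m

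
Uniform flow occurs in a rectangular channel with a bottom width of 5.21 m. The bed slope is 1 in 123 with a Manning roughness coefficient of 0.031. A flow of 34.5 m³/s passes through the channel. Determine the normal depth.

Manning's equation rearranged: A R^(2/3) = nQ / (1·√S) = 0.031 × 34.5 / (√0.00813) = 11.86.
Try y = 2.29 m: A R^(2/3) = 13.61 — over.
Try y = 1.61 m: A R^(2/3) = 8.36 — short.
Try y = 2.07 m: A R^(2/3) = 11.86 — close enough.

y_n = 2.07 m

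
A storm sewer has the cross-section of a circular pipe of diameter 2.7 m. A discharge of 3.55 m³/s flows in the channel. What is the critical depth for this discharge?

y_c = 0.821 m

At critical depth, Q² T / (g A³) = 1, i.e. A³/T = Q²/g = 3.55²/9.81 = 1.285.
Try y = 1.02 m: A³/T = 2.968 — too large.
Try y = 0.821 m: A³/T = 1.284 — close enough.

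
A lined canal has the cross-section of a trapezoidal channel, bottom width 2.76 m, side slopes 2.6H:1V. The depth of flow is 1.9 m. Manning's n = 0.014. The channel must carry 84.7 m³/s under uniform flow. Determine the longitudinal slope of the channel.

With bottom width b = 2.76 m and side slope z = 2.6: A = (b + zy)y = (2.76 + 2.6×1.9)×1.9 = 14.63 m²; P = b + 2y√(1+z²) = 2.76 + 2×1.9×2.786 = 13.35 m.
Hydraulic radius R = A/P = 14.63/13.35 = 1.096 m.
From Manning's equation, S = [nQ / (1 A R^(2/3))]² = [0.014 × 84.7 / (1 × 14.63 × 1.096^(2/3))]² = 0.00581.

S = 0.00581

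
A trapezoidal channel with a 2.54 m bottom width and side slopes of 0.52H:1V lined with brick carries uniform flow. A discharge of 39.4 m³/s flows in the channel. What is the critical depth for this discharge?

At critical depth, Q² T / (g A³) = 1, i.e. A³/T = Q²/g = 39.4²/9.81 = 158.2.
At y = 2.87 m: A³/T = 280.6 — over.
At y = 1.74 m: A³/T = 49.51 — short.
At y = 2.44 m: A³/T = 158.1 — close enough.

y_c = 2.44 m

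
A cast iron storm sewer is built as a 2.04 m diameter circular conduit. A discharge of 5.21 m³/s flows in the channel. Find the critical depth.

At critical depth, Q² T / (g A³) = 1, i.e. A³/T = Q²/g = 5.21²/9.81 = 2.767.
Try y = 0.874 m: A³/T = 1.185 — low.
Try y = 1.23 m: A³/T = 4.377 — high.
Try y = 1.09 m: A³/T = 2.757 — ≈ 2.767.

y_c = 1.09 m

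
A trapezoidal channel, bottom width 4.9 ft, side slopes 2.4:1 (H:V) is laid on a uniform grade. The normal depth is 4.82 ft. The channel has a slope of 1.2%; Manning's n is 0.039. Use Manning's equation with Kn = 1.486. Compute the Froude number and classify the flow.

With bottom width b = 4.9 ft and side slope z = 2.4: A = (b + zy)y = (4.9 + 2.4×4.82)×4.82 = 79.38 ft²; P = b + 2y√(1+z²) = 4.9 + 2×4.82×2.6 = 29.96 ft.
Hydraulic radius R = A/P = 79.38/29.96 = 2.649 ft.
V = (1.486/n) R^(2/3) √S = (1.486/0.039) × 2.649^(2/3) × √0.012 = 7.991 ft/s. Hydraulic depth D_h = A/T = 79.38/28.04 = 2.831 ft.
Froude number Fr = V/√(g·D_h) = 7.991/√(32.2×2.831) = 0.837, which is less than 1, so the flow is subcritical.

subcritical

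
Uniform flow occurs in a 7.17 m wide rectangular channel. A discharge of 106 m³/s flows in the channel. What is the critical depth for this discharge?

y_c = 2.81 m

For a rectangular channel, critical depth y_c = (q²/g)^(1/3) where q = Q/b = 106/7.17 = 14.78 m²/s.
So y_c = (14.78²/9.81)^(1/3) = 2.81 m.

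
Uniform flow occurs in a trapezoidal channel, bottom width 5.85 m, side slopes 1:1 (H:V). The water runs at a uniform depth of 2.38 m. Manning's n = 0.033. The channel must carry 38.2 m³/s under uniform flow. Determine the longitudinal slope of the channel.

With bottom width b = 5.85 m and side slope z = 1: A = (b + zy)y = (5.85 + 1×2.38)×2.38 = 19.59 m²; P = b + 2y√(1+z²) = 5.85 + 2×2.38×1.414 = 12.58 m.
Hydraulic radius R = A/P = 19.59/12.58 = 1.557 m.
From Manning's equation, S = [nQ / (1 A R^(2/3))]² = [0.033 × 38.2 / (1 × 19.59 × 1.557^(2/3))]² = 0.0023.

S = 0.0023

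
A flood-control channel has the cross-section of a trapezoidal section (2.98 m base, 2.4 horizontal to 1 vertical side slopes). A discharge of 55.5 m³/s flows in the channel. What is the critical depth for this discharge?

y_c = 2.02 m

At critical depth, Q² T / (g A³) = 1, i.e. A³/T = Q²/g = 55.5²/9.81 = 314.
Try y = 1.69 m: A³/T = 151.6 — too small.
Try y = 2.36 m: A³/T = 593.3 — too large.
Try y = 2.02 m: A³/T = 311.9 — ≈ 314.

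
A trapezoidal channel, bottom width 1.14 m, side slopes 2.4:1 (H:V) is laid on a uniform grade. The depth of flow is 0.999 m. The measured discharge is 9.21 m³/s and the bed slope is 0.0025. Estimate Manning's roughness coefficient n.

n = 0.013

With bottom width b = 1.14 m and side slope z = 2.4: A = (b + zy)y = (1.14 + 2.4×0.999)×0.999 = 3.534 m²; P = b + 2y√(1+z²) = 1.14 + 2×0.999×2.6 = 6.335 m.
Hydraulic radius R = A/P = 3.534/6.335 = 0.5579 m.
Rearranging Manning's equation: n = (1/Q) A R^(2/3) S^(1/2) = (1/9.21) × 3.534 × 0.5579^(2/3) × √0.0025 = 0.013.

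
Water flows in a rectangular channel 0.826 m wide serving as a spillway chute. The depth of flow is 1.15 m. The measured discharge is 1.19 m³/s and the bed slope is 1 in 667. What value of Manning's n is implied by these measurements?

Flow area A = b·y = 0.826 × 1.15 = 0.9499 m². Wetted perimeter P = b + 2y = 0.826 + 2×1.15 = 3.126 m.
Hydraulic radius R = A/P = 0.9499/3.126 = 0.3039 m.
Rearranging Manning's equation: n = (1/Q) A R^(2/3) S^(1/2) = (1/1.19) × 0.9499 × 0.3039^(2/3) × √0.001499 = 0.014.

n = 0.014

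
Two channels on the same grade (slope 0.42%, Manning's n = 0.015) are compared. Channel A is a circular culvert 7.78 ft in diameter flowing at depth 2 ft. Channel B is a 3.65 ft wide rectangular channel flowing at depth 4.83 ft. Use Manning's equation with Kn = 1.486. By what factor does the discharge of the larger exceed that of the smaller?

1.98

Channel A: For a circular section of diameter D = 7.78 ft at depth y = 2 ft, the central angle is θ = 2 arccos(1 − 2y/D) = 2.127 rad. Then A = (D²/8)(θ − sin θ) = 9.666 ft² and P = Dθ/2 = 8.274 ft. Hydraulic radius R = A/P = 9.666/8.274 = 1.168 ft. Q_A = (1.486/0.015)·9.666·1.168^(2/3)·√0.0042 = 68.84 ft³/s.
Channel B: Flow area A = b·y = 3.65 × 4.83 = 17.63 ft². Wetted perimeter P = b + 2y = 3.65 + 2×4.83 = 13.31 ft. Hydraulic radius R = A/P = 17.63/13.31 = 1.325 ft. Q_B = (1.486/0.015)·17.63·1.325^(2/3)·√0.0042 = 136.5 ft³/s.
The larger discharge is 136.5 ft³/s and the smaller is 68.84 ft³/s; the ratio is 1.98.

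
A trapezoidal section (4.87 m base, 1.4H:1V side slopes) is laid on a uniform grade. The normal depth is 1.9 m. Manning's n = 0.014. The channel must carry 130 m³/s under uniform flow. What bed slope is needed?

With bottom width b = 4.87 m and side slope z = 1.4: A = (b + zy)y = (4.87 + 1.4×1.9)×1.9 = 14.31 m²; P = b + 2y√(1+z²) = 4.87 + 2×1.9×1.72 = 11.41 m.
Hydraulic radius R = A/P = 14.31/11.41 = 1.254 m.
From Manning's equation, S = [nQ / (1 A R^(2/3))]² = [0.014 × 130 / (1 × 14.31 × 1.254^(2/3))]² = 0.012.

S = 0.012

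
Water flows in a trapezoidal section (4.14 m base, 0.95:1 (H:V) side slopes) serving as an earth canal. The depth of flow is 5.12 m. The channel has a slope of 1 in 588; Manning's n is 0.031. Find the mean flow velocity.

With bottom width b = 4.14 m and side slope z = 0.95: A = (b + zy)y = (4.14 + 0.95×5.12)×5.12 = 46.1 m²; P = b + 2y√(1+z²) = 4.14 + 2×5.12×1.379 = 18.26 m.
Hydraulic radius R = A/P = 46.1/18.26 = 2.524 m.
From Manning's equation, V = (1/n) R^(2/3) S^(1/2) = (1/0.031) × 2.524^(2/3) × 0.001701^(1/2) = 2.47 m/s.

V = 2.47 m/s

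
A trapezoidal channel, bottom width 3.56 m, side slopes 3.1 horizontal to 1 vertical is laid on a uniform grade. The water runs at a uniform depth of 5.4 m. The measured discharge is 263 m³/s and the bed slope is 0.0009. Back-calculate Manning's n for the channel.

With bottom width b = 3.56 m and side slope z = 3.1: A = (b + zy)y = (3.56 + 3.1×5.4)×5.4 = 109.6 m²; P = b + 2y√(1+z²) = 3.56 + 2×5.4×3.257 = 38.74 m.
Hydraulic radius R = A/P = 109.6/38.74 = 2.83 m.
Rearranging Manning's equation: n = (1/Q) A R^(2/3) S^(1/2) = (1/263) × 109.6 × 2.83^(2/3) × √0.0009 = 0.025.

n = 0.025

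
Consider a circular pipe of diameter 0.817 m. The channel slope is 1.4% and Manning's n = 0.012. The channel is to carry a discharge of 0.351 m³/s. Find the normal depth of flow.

y_n = 0.245 m

Manning's equation rearranged: A R^(2/3) = nQ / (1·√S) = 0.012 × 0.351 / (√0.014) = 0.0356.
Trying y = 0.286 m: A R^(2/3) = 0.04782 — too large.
Trying y = 0.245 m: A R^(2/3) = 0.03558 — matches.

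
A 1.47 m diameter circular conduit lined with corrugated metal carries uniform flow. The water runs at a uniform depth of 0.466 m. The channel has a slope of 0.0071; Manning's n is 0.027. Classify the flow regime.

subcritical

For a circular section of diameter D = 1.47 m at depth y = 0.466 m, the central angle is θ = 2 arccos(1 − 2y/D) = 2.392 rad. Then A = (D²/8)(θ − sin θ) = 0.4622 m² and P = Dθ/2 = 1.758 m.
Hydraulic radius R = A/P = 0.4622/1.758 = 0.2629 m.
V = (1/n) R^(2/3) √S = (1/0.027) × 0.2629^(2/3) × √0.0071 = 1.281 m/s. Hydraulic depth D_h = A/T = 0.4622/1.368 = 0.3378 m.
Froude number Fr = V/√(g·D_h) = 1.281/√(9.81×0.3378) = 0.703, which is less than 1, so the flow is subcritical.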